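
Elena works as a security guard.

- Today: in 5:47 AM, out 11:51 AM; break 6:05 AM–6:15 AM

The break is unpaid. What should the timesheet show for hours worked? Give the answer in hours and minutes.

Today: 5:47 AM–11:51 AM = 6 h 4 min; less 10 min break → 5 h 54 min

5 h 54 min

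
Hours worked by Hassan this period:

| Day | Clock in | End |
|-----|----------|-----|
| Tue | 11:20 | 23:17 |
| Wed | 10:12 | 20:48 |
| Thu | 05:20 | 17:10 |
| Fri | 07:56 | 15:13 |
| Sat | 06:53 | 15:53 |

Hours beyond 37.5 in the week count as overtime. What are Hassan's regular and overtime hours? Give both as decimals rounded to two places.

Tue: 11:20–23:17 = 11 h 57 min
Wed: 10:12–20:48 = 10 h 36 min
Thu: 05:20–17:10 = 11 h 50 min
Fri: 07:56–15:13 = 7 h 17 min
Sat: 06:53–15:53 = 9 h 0 min
Total worked: 50 h 40 min = 50.67 h.
Threshold 37.5 h → overtime 13 h 10 min, regular 37 h 30 min.

Regular 37.50 hours, overtime 13.17 hours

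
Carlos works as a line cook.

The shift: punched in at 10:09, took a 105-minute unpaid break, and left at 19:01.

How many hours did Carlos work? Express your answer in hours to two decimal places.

The shift: 10:09–19:01 = 8 h 52 min; less 105 min break → 7 h 7 min

7.12 hours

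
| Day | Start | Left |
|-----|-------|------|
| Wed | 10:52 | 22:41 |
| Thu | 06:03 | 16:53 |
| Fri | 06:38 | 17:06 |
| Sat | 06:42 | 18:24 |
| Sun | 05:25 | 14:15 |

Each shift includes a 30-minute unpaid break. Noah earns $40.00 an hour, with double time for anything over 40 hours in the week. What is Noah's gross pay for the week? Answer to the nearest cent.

$2492.00

Wed: 10:52–22:41 = 11 h 49 min; less 30 min break → 11 h 19 min
Thu: 06:03–16:53 = 10 h 50 min; less 30 min break → 10 h 20 min
Fri: 06:38–17:06 = 10 h 28 min; less 30 min break → 9 h 58 min
Sat: 06:42–18:24 = 11 h 42 min; less 30 min break → 11 h 12 min
Sun: 05:25–14:15 = 8 h 50 min; less 30 min break → 8 h 20 min
Total worked: 51 h 9 min = 3069 min.
Regular 40 h 0 min = 2400 min at $40.00/h; overtime 11 h 9 min = 669 min at $80.00/h.
Pay = (2400 × $40.00 + 669 × $80.00) ÷ 60 = $2492.00.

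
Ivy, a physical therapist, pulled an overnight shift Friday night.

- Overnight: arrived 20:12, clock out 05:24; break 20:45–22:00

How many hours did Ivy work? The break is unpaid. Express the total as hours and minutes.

Overnight: 20:12 → midnight = 3 h 48 min; midnight → 05:24 = 5 h 24 min; span 9 h 12 min; less 75 min break → 7 h 57 min

7 h 57 min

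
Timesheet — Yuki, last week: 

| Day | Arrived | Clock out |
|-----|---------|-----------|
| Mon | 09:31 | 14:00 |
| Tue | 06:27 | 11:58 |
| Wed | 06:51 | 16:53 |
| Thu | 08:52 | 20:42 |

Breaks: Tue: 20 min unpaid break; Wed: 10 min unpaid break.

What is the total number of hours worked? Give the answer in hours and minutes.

31 h 22 min

Mon: 09:31–14:00 = 4 h 29 min
Tue: 06:27–11:58 = 5 h 31 min; less 20 min break → 5 h 11 min
Wed: 06:51–16:53 = 10 h 2 min; less 10 min break → 9 h 52 min
Thu: 08:52–20:42 = 11 h 50 min
Total: 4 h 29 min + 5 h 11 min + 9 h 52 min + 11 h 50 min = 31 h 22 min.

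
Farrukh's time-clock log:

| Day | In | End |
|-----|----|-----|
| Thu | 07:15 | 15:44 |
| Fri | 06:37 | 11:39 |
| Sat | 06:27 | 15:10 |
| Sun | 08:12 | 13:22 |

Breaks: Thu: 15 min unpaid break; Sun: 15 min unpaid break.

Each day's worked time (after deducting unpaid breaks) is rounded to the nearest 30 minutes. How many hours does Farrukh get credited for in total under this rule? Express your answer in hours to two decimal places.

26.50 hours

Thu: 07:15–15:44 = 8 h 29 min − 15 min = 8 h 14 min → rounds to 8 h 0 min
Fri: 06:37–11:39 = 5 h 2 min → rounds to 5 h 0 min
Sat: 06:27–15:10 = 8 h 43 min → rounds to 8 h 30 min
Sun: 08:12–13:22 = 5 h 10 min − 15 min = 4 h 55 min → rounds to 5 h 0 min
Total credited: 26 h 30 min.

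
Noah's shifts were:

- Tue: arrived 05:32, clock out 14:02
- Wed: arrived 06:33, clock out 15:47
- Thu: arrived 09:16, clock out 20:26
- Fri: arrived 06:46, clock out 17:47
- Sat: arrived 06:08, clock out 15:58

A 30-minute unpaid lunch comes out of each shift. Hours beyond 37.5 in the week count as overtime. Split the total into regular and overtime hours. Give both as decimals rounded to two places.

Tue: 05:32–14:02 = 8 h 30 min; less 30 min break → 8 h 0 min
Wed: 06:33–15:47 = 9 h 14 min; less 30 min break → 8 h 44 min
Thu: 09:16–20:26 = 11 h 10 min; less 30 min break → 10 h 40 min
Fri: 06:46–17:47 = 11 h 1 min; less 30 min break → 10 h 31 min
Sat: 06:08–15:58 = 9 h 50 min; less 30 min break → 9 h 20 min
Total worked: 47 h 15 min = 47.25 h.
Threshold 37.5 h → overtime 9 h 45 min, regular 37 h 30 min.

Regular 37.50 hours, overtime 9.75 hours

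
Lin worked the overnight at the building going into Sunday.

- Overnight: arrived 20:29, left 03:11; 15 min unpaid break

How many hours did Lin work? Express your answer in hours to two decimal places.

Overnight: 20:29 → midnight = 3 h 31 min; midnight → 03:11 = 3 h 11 min; span 6 h 42 min; less 15 min break → 6 h 27 min

6.45 hours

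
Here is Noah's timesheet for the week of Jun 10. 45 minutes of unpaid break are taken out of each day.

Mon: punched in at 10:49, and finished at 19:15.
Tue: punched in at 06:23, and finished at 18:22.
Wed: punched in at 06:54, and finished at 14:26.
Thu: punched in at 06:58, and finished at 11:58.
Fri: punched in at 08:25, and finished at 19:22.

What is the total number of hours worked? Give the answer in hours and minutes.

Mon: 10:49–19:15 = 8 h 26 min; less 45 min break → 7 h 41 min
Tue: 06:23–18:22 = 11 h 59 min; less 45 min break → 11 h 14 min
Wed: 06:54–14:26 = 7 h 32 min; less 45 min break → 6 h 47 min
Thu: 06:58–11:58 = 5 h 0 min; less 45 min break → 4 h 15 min
Fri: 08:25–19:22 = 10 h 57 min; less 45 min break → 10 h 12 min
Total: 7 h 41 min + 11 h 14 min + 6 h 47 min + 4 h 15 min + 10 h 12 min = 40 h 9 min.

40 h 9 min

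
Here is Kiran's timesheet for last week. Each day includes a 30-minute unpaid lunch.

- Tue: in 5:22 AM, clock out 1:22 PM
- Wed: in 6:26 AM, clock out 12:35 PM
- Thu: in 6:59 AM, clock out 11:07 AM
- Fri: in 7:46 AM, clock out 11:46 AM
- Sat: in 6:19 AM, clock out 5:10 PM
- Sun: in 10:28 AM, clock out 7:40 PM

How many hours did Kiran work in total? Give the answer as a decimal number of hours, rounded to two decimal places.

39.33 hours

Tue: 5:22 AM–1:22 PM = 8 h 0 min; less 30 min break → 7 h 30 min
Wed: 6:26 AM–12:35 PM = 6 h 9 min; less 30 min break → 5 h 39 min
Thu: 6:59 AM–11:07 AM = 4 h 8 min; less 30 min break → 3 h 38 min
Fri: 7:46 AM–11:46 AM = 4 h 0 min; less 30 min break → 3 h 30 min
Sat: 6:19 AM–5:10 PM = 10 h 51 min; less 30 min break → 10 h 21 min
Sun: 10:28 AM–7:40 PM = 9 h 12 min; less 30 min break → 8 h 42 min
Total: 7 h 30 min + 5 h 39 min + 3 h 38 min + 3 h 30 min + 10 h 21 min + 8 h 42 min = 39 h 20 min.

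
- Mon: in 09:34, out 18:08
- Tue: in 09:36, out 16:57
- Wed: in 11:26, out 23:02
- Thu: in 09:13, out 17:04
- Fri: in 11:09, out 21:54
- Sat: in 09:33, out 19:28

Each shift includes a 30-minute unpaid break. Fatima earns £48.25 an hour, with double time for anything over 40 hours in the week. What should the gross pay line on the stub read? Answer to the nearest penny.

£3187.72

Mon: 09:34–18:08 = 8 h 34 min; less 30 min break → 8 h 4 min
Tue: 09:36–16:57 = 7 h 21 min; less 30 min break → 6 h 51 min
Wed: 11:26–23:02 = 11 h 36 min; less 30 min break → 11 h 6 min
Thu: 09:13–17:04 = 7 h 51 min; less 30 min break → 7 h 21 min
Fri: 11:09–21:54 = 10 h 45 min; less 30 min break → 10 h 15 min
Sat: 09:33–19:28 = 9 h 55 min; less 30 min break → 9 h 25 min
Total worked: 53 h 2 min = 3182 min.
Regular 40 h 0 min = 2400 min at £48.25/h; overtime 13 h 2 min = 782 min at £96.50/h.
Pay = (2400 × £48.25 + 782 × £96.50) ÷ 60 = £3187.72.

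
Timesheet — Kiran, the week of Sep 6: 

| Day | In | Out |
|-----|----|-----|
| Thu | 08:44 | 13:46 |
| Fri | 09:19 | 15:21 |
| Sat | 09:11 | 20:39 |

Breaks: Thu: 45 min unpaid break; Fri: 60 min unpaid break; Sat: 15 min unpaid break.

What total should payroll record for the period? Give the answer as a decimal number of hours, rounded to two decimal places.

20.53 hours

Thu: 08:44–13:46 = 5 h 2 min; less 45 min break → 4 h 17 min
Fri: 09:19–15:21 = 6 h 2 min; less 60 min break → 5 h 2 min
Sat: 09:11–20:39 = 11 h 28 min; less 15 min break → 11 h 13 min
Total: 4 h 17 min + 5 h 2 min + 11 h 13 min = 20 h 32 min.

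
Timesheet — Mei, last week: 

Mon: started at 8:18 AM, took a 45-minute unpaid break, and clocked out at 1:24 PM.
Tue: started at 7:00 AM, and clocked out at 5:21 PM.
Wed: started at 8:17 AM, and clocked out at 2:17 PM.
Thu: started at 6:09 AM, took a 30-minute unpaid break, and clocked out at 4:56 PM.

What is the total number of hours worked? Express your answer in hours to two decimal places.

30.98 hours

Mon: 8:18 AM–1:24 PM = 5 h 6 min; less 45 min break → 4 h 21 min
Tue: 7:00 AM–5:21 PM = 10 h 21 min
Wed: 8:17 AM–2:17 PM = 6 h 0 min
Thu: 6:09 AM–4:56 PM = 10 h 47 min; less 30 min break → 10 h 17 min
Total: 4 h 21 min + 10 h 21 min + 6 h 0 min + 10 h 17 min = 30 h 59 min.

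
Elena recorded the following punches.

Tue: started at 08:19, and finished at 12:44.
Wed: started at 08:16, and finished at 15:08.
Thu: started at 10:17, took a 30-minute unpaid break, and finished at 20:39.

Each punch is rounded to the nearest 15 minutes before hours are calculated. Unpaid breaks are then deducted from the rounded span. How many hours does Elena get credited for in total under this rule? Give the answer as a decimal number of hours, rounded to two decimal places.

21.50 hours

Tue: in 08:19→08:15, out 12:44→12:45; 4 h 30 min
Wed: in 08:16→08:15, out 15:08→15:15; 7 h 0 min
Thu: in 10:17→10:15, out 20:39→20:45; 10 h 30 min − 30 min = 10 h 0 min
Total credited: 21 h 30 min.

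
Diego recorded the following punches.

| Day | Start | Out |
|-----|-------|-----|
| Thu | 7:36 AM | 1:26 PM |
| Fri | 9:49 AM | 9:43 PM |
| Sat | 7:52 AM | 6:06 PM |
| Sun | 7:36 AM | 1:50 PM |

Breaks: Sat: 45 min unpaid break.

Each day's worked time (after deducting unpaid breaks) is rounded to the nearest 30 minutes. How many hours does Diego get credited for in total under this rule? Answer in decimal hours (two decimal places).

Thu: 7:36 AM–1:26 PM = 5 h 50 min → rounds to 6 h 0 min
Fri: 9:49 AM–9:43 PM = 11 h 54 min → rounds to 12 h 0 min
Sat: 7:52 AM–6:06 PM = 10 h 14 min − 45 min = 9 h 29 min → rounds to 9 h 30 min
Sun: 7:36 AM–1:50 PM = 6 h 14 min → rounds to 6 h 0 min
Total credited: 33 h 30 min.

33.50 hours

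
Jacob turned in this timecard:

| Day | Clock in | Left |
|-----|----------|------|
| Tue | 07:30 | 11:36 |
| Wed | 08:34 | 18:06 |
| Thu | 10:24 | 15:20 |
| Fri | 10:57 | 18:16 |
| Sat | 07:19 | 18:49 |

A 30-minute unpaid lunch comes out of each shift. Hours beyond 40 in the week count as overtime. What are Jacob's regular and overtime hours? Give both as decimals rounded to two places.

Tue: 07:30–11:36 = 4 h 6 min; less 30 min break → 3 h 36 min
Wed: 08:34–18:06 = 9 h 32 min; less 30 min break → 9 h 2 min
Thu: 10:24–15:20 = 4 h 56 min; less 30 min break → 4 h 26 min
Fri: 10:57–18:16 = 7 h 19 min; less 30 min break → 6 h 49 min
Sat: 07:19–18:49 = 11 h 30 min; less 30 min break → 11 h 0 min
Total worked: 34 h 53 min = 34.88 h.
Threshold 40 h → overtime 0 h 0 min, regular 34 h 53 min.

Regular 34.88 hours, overtime 0.00 hours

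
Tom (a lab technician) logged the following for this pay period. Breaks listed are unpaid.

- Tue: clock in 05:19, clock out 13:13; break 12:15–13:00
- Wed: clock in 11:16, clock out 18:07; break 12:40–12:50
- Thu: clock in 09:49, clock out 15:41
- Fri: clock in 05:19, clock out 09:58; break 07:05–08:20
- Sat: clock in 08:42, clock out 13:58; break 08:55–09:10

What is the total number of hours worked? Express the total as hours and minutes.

28 h 7 min

Tue: 05:19–13:13 = 7 h 54 min; less 45 min break → 7 h 9 min
Wed: 11:16–18:07 = 6 h 51 min; less 10 min break → 6 h 41 min
Thu: 09:49–15:41 = 5 h 52 min
Fri: 05:19–09:58 = 4 h 39 min; less 75 min break → 3 h 24 min
Sat: 08:42–13:58 = 5 h 16 min; less 15 min break → 5 h 1 min
Total: 7 h 9 min + 6 h 41 min + 5 h 52 min + 3 h 24 min + 5 h 1 min = 28 h 7 min.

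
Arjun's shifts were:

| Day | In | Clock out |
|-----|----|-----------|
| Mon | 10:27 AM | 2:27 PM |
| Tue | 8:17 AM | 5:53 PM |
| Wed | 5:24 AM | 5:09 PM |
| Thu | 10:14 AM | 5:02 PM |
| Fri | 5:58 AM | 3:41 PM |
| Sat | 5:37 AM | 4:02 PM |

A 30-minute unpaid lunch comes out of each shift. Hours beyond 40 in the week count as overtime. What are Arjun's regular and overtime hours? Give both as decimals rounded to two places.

Mon: 10:27 AM–2:27 PM = 4 h 0 min; less 30 min break → 3 h 30 min
Tue: 8:17 AM–5:53 PM = 9 h 36 min; less 30 min break → 9 h 6 min
Wed: 5:24 AM–5:09 PM = 11 h 45 min; less 30 min break → 11 h 15 min
Thu: 10:14 AM–5:02 PM = 6 h 48 min; less 30 min break → 6 h 18 min
Fri: 5:58 AM–3:41 PM = 9 h 43 min; less 30 min break → 9 h 13 min
Sat: 5:37 AM–4:02 PM = 10 h 25 min; less 30 min break → 9 h 55 min
Total worked: 49 h 17 min = 49.28 h.
Threshold 40 h → overtime 9 h 17 min, regular 40 h 0 min.

Regular 40.00 hours, overtime 9.28 hours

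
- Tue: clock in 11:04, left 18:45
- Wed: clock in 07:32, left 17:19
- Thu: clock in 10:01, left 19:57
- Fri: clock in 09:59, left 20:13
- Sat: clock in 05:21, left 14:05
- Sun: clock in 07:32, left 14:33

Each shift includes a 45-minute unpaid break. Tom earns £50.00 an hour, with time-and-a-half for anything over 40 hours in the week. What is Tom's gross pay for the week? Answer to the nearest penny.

Tue: 11:04–18:45 = 7 h 41 min; less 45 min break → 6 h 56 min
Wed: 07:32–17:19 = 9 h 47 min; less 45 min break → 9 h 2 min
Thu: 10:01–19:57 = 9 h 56 min; less 45 min break → 9 h 11 min
Fri: 09:59–20:13 = 10 h 14 min; less 45 min break → 9 h 29 min
Sat: 05:21–14:05 = 8 h 44 min; less 45 min break → 7 h 59 min
Sun: 07:32–14:33 = 7 h 1 min; less 45 min break → 6 h 16 min
Total worked: 48 h 53 min = 2933 min.
Regular 40 h 0 min = 2400 min at £50.00/h; overtime 8 h 53 min = 533 min at £75.00/h.
Pay = (2400 × £50.00 + 533 × £75.00) ÷ 60 = £2666.25.

£2666.25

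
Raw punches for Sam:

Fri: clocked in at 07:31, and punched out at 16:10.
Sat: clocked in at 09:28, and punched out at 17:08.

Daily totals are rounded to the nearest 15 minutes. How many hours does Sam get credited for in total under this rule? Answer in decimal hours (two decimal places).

16.50 hours

Fri: 07:31–16:10 = 8 h 39 min → rounds to 8 h 45 min
Sat: 09:28–17:08 = 7 h 40 min → rounds to 7 h 45 min
Total credited: 16 h 30 min.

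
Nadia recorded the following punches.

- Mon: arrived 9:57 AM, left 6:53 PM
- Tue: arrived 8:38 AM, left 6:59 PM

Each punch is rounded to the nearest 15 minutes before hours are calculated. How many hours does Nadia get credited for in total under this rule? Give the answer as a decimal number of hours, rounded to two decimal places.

19.25 hours

Mon: in 9:57 AM→10:00 AM, out 6:53 PM→7:00 PM; 9 h 0 min
Tue: in 8:38 AM→8:45 AM, out 6:59 PM→7:00 PM; 10 h 15 min
Total credited: 19 h 15 min.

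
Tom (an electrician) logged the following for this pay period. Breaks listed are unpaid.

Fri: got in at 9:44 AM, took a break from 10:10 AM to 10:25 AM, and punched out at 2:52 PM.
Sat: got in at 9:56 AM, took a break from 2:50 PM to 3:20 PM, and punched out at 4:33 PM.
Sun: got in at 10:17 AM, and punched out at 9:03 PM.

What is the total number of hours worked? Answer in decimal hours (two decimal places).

21.77 hours

Fri: 9:44 AM–2:52 PM = 5 h 8 min; less 15 min break → 4 h 53 min
Sat: 9:56 AM–4:33 PM = 6 h 37 min; less 30 min break → 6 h 7 min
Sun: 10:17 AM–9:03 PM = 10 h 46 min
Total: 4 h 53 min + 6 h 7 min + 10 h 46 min = 21 h 46 min.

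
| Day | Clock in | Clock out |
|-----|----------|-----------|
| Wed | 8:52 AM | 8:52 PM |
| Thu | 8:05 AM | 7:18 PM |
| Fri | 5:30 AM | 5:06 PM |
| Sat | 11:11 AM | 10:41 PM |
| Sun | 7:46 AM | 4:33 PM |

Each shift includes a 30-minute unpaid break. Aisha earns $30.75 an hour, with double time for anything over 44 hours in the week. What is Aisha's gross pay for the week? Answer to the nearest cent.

Wed: 8:52 AM–8:52 PM = 12 h 0 min; less 30 min break → 11 h 30 min
Thu: 8:05 AM–7:18 PM = 11 h 13 min; less 30 min break → 10 h 43 min
Fri: 5:30 AM–5:06 PM = 11 h 36 min; less 30 min break → 11 h 6 min
Sat: 11:11 AM–10:41 PM = 11 h 30 min; less 30 min break → 11 h 0 min
Sun: 7:46 AM–4:33 PM = 8 h 47 min; less 30 min break → 8 h 17 min
Total worked: 52 h 36 min = 3156 min.
Regular 44 h 0 min = 2640 min at $30.75/h; overtime 8 h 36 min = 516 min at $61.50/h.
Pay = (2640 × $30.75 + 516 × $61.50) ÷ 60 = $1881.90.

$1881.90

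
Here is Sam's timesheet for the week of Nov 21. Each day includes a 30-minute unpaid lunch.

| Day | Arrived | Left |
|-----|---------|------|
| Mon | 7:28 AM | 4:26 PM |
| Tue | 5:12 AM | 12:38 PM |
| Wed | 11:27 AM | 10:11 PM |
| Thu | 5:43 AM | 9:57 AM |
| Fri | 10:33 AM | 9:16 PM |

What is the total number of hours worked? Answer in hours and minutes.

Mon: 7:28 AM–4:26 PM = 8 h 58 min; less 30 min break → 8 h 28 min
Tue: 5:12 AM–12:38 PM = 7 h 26 min; less 30 min break → 6 h 56 min
Wed: 11:27 AM–10:11 PM = 10 h 44 min; less 30 min break → 10 h 14 min
Thu: 5:43 AM–9:57 AM = 4 h 14 min; less 30 min break → 3 h 44 min
Fri: 10:33 AM–9:16 PM = 10 h 43 min; less 30 min break → 10 h 13 min
Total: 8 h 28 min + 6 h 56 min + 10 h 14 min + 3 h 44 min + 10 h 13 min = 39 h 35 min.

39 h 35 min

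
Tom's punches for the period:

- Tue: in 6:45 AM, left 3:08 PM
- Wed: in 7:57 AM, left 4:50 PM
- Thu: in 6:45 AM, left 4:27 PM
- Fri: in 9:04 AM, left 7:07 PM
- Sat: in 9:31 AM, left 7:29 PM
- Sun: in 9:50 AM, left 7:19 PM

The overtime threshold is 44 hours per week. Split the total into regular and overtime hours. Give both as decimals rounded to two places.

Regular 44.00 hours, overtime 12.47 hours

Tue: 6:45 AM–3:08 PM = 8 h 23 min
Wed: 7:57 AM–4:50 PM = 8 h 53 min
Thu: 6:45 AM–4:27 PM = 9 h 42 min
Fri: 9:04 AM–7:07 PM = 10 h 3 min
Sat: 9:31 AM–7:29 PM = 9 h 58 min
Sun: 9:50 AM–7:19 PM = 9 h 29 min
Total worked: 56 h 28 min = 56.47 h.
Threshold 44 h → overtime 12 h 28 min, regular 44 h 0 min.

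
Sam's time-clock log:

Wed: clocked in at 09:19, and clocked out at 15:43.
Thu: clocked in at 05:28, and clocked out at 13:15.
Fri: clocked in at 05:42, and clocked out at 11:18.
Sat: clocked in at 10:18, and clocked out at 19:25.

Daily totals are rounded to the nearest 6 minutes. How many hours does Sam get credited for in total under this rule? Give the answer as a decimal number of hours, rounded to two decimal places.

28.90 hours

Wed: 09:19–15:43 = 6 h 24 min → rounds to 6 h 24 min
Thu: 05:28–13:15 = 7 h 47 min → rounds to 7 h 48 min
Fri: 05:42–11:18 = 5 h 36 min → rounds to 5 h 36 min
Sat: 10:18–19:25 = 9 h 7 min → rounds to 9 h 6 min
Total credited: 28 h 54 min.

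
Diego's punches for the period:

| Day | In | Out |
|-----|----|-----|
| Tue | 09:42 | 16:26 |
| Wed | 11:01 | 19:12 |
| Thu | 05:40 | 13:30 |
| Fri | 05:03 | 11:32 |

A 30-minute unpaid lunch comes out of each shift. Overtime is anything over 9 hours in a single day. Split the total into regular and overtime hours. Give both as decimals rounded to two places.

Tue: 09:42–16:26 = 6 h 44 min; less 30 min break → 6 h 14 min
Wed: 11:01–19:12 = 8 h 11 min; less 30 min break → 7 h 41 min
Thu: 05:40–13:30 = 7 h 50 min; less 30 min break → 7 h 20 min
Fri: 05:03–11:32 = 6 h 29 min; less 30 min break → 5 h 59 min
Tue reg 6 h 14 min / OT 0 h 0 min; Wed reg 7 h 41 min / OT 0 h 0 min; Thu reg 7 h 20 min / OT 0 h 0 min; Fri reg 5 h 59 min / OT 0 h 0 min.
Totals: regular 27 h 14 min, overtime 0 h 0 min.

Regular 27.23 hours, overtime 0.00 hours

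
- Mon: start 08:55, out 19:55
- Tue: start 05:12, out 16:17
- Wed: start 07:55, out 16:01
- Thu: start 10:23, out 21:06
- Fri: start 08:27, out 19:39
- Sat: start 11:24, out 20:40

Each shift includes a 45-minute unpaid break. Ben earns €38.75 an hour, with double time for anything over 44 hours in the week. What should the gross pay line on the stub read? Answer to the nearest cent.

Mon: 08:55–19:55 = 11 h 0 min; less 45 min break → 10 h 15 min
Tue: 05:12–16:17 = 11 h 5 min; less 45 min break → 10 h 20 min
Wed: 07:55–16:01 = 8 h 6 min; less 45 min break → 7 h 21 min
Thu: 10:23–21:06 = 10 h 43 min; less 45 min break → 9 h 58 min
Fri: 08:27–19:39 = 11 h 12 min; less 45 min break → 10 h 27 min
Sat: 11:24–20:40 = 9 h 16 min; less 45 min break → 8 h 31 min
Total worked: 56 h 52 min = 3412 min.
Regular 44 h 0 min = 2640 min at €38.75/h; overtime 12 h 52 min = 772 min at €77.50/h.
Pay = (2640 × €38.75 + 772 × €77.50) ÷ 60 = €2702.17.

€2702.17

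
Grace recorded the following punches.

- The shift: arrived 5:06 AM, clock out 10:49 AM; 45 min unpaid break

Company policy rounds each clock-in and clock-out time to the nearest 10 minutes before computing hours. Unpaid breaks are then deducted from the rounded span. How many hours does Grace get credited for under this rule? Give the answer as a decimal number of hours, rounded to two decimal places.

4.92 hours

The shift: in 5:06 AM→5:10 AM, out 10:49 AM→10:50 AM; 5 h 40 min − 45 min = 4 h 55 min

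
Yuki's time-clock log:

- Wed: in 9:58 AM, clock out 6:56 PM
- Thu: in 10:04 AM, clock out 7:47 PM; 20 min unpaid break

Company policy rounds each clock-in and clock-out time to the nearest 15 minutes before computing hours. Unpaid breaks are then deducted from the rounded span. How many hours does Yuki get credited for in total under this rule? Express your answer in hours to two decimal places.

Wed: in 9:58 AM→10:00 AM, out 6:56 PM→7:00 PM; 9 h 0 min
Thu: in 10:04 AM→10:00 AM, out 7:47 PM→7:45 PM; 9 h 45 min − 20 min = 9 h 25 min
Total credited: 18 h 25 min.

18.42 hours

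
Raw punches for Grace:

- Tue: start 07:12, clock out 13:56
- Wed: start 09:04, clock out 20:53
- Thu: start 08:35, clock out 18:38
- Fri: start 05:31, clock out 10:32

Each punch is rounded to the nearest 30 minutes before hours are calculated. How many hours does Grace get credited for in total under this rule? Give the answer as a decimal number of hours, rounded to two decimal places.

Tue: in 07:12→07:00, out 13:56→14:00; 7 h 0 min
Wed: in 09:04→09:00, out 20:53→21:00; 12 h 0 min
Thu: in 08:35→08:30, out 18:38→18:30; 10 h 0 min
Fri: in 05:31→05:30, out 10:32→10:30; 5 h 0 min
Total credited: 34 h 0 min.

34.00 hours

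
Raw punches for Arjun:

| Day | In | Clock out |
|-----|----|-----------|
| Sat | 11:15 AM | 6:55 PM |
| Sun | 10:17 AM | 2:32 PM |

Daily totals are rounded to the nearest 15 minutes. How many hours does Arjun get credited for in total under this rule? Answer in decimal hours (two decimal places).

12.00 hours

Sat: 11:15 AM–6:55 PM = 7 h 40 min → rounds to 7 h 45 min
Sun: 10:17 AM–2:32 PM = 4 h 15 min → rounds to 4 h 15 min
Total credited: 12 h 0 min.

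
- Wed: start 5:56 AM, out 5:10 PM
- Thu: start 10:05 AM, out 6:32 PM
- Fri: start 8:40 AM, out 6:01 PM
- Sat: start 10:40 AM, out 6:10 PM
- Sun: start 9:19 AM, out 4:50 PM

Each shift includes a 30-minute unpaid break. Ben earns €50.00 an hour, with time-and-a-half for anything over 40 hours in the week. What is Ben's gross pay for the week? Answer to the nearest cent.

Wed: 5:56 AM–5:10 PM = 11 h 14 min; less 30 min break → 10 h 44 min
Thu: 10:05 AM–6:32 PM = 8 h 27 min; less 30 min break → 7 h 57 min
Fri: 8:40 AM–6:01 PM = 9 h 21 min; less 30 min break → 8 h 51 min
Sat: 10:40 AM–6:10 PM = 7 h 30 min; less 30 min break → 7 h 0 min
Sun: 9:19 AM–4:50 PM = 7 h 31 min; less 30 min break → 7 h 1 min
Total worked: 41 h 33 min = 2493 min.
Regular 40 h 0 min = 2400 min at €50.00/h; overtime 1 h 33 min = 93 min at €75.00/h.
Pay = (2400 × €50.00 + 93 × €75.00) ÷ 60 = €2116.25.

€2116.25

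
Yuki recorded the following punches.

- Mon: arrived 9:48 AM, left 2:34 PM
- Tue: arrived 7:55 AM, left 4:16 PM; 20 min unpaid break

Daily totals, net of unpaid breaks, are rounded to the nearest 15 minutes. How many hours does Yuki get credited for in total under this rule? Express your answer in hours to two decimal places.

12.75 hours

Mon: 9:48 AM–2:34 PM = 4 h 46 min → rounds to 4 h 45 min
Tue: 7:55 AM–4:16 PM = 8 h 21 min − 20 min = 8 h 1 min → rounds to 8 h 0 min
Total credited: 12 h 45 min.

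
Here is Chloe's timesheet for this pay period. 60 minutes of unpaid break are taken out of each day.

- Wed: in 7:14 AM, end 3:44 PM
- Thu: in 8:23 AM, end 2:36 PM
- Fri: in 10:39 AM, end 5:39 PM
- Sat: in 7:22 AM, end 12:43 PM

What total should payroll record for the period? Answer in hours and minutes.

Wed: 7:14 AM–3:44 PM = 8 h 30 min; less 60 min break → 7 h 30 min
Thu: 8:23 AM–2:36 PM = 6 h 13 min; less 60 min break → 5 h 13 min
Fri: 10:39 AM–5:39 PM = 7 h 0 min; less 60 min break → 6 h 0 min
Sat: 7:22 AM–12:43 PM = 5 h 21 min; less 60 min break → 4 h 21 min
Total: 7 h 30 min + 5 h 13 min + 6 h 0 min + 4 h 21 min = 23 h 4 min.

23 h 4 min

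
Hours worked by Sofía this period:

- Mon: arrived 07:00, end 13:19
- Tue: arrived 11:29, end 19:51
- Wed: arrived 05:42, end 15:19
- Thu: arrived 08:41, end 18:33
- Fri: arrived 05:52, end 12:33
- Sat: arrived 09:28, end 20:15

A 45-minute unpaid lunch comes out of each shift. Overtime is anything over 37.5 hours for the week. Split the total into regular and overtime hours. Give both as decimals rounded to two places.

Regular 37.50 hours, overtime 9.63 hours

Mon: 07:00–13:19 = 6 h 19 min; less 45 min break → 5 h 34 min
Tue: 11:29–19:51 = 8 h 22 min; less 45 min break → 7 h 37 min
Wed: 05:42–15:19 = 9 h 37 min; less 45 min break → 8 h 52 min
Thu: 08:41–18:33 = 9 h 52 min; less 45 min break → 9 h 7 min
Fri: 05:52–12:33 = 6 h 41 min; less 45 min break → 5 h 56 min
Sat: 09:28–20:15 = 10 h 47 min; less 45 min break → 10 h 2 min
Total worked: 47 h 8 min = 47.13 h.
Threshold 37.5 h → overtime 9 h 38 min, regular 37 h 30 min.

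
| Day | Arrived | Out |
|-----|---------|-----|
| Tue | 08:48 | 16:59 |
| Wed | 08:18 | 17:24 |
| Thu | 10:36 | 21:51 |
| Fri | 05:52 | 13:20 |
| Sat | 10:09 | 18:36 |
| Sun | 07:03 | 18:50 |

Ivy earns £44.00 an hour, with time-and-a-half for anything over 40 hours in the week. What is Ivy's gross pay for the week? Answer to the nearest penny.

£2831.40

Tue: 08:48–16:59 = 8 h 11 min
Wed: 08:18–17:24 = 9 h 6 min
Thu: 10:36–21:51 = 11 h 15 min
Fri: 05:52–13:20 = 7 h 28 min
Sat: 10:09–18:36 = 8 h 27 min
Sun: 07:03–18:50 = 11 h 47 min
Total worked: 56 h 14 min = 3374 min.
Regular 40 h 0 min = 2400 min at £44.00/h; overtime 16 h 14 min = 974 min at £66.00/h.
Pay = (2400 × £44.00 + 974 × £66.00) ÷ 60 = £2831.40.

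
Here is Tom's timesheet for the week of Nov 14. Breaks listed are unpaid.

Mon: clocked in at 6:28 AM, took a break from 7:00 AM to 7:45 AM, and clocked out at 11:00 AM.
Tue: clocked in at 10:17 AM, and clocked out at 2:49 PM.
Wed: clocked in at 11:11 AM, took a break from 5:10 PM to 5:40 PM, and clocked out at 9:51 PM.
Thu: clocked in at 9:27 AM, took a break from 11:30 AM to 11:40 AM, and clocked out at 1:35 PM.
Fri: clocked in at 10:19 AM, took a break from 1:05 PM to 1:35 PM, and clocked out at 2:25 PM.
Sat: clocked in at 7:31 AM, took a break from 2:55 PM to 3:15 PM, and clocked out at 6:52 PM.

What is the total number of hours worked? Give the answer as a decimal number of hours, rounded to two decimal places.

37.07 hours

Mon: 6:28 AM–11:00 AM = 4 h 32 min; less 45 min break → 3 h 47 min
Tue: 10:17 AM–2:49 PM = 4 h 32 min
Wed: 11:11 AM–9:51 PM = 10 h 40 min; less 30 min break → 10 h 10 min
Thu: 9:27 AM–1:35 PM = 4 h 8 min; less 10 min break → 3 h 58 min
Fri: 10:19 AM–2:25 PM = 4 h 6 min; less 30 min break → 3 h 36 min
Sat: 7:31 AM–6:52 PM = 11 h 21 min; less 20 min break → 11 h 1 min
Total: 3 h 47 min + 4 h 32 min + 10 h 10 min + 3 h 58 min + 3 h 36 min + 11 h 1 min = 37 h 4 min.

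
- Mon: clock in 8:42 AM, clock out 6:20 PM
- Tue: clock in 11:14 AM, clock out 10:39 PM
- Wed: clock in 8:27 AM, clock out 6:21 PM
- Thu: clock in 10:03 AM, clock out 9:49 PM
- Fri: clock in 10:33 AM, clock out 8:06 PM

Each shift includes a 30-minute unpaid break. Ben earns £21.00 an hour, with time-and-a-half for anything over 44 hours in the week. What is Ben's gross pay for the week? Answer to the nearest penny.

Mon: 8:42 AM–6:20 PM = 9 h 38 min; less 30 min break → 9 h 8 min
Tue: 11:14 AM–10:39 PM = 11 h 25 min; less 30 min break → 10 h 55 min
Wed: 8:27 AM–6:21 PM = 9 h 54 min; less 30 min break → 9 h 24 min
Thu: 10:03 AM–9:49 PM = 11 h 46 min; less 30 min break → 11 h 16 min
Fri: 10:33 AM–8:06 PM = 9 h 33 min; less 30 min break → 9 h 3 min
Total worked: 49 h 46 min = 2986 min.
Regular 44 h 0 min = 2640 min at £21.00/h; overtime 5 h 46 min = 346 min at £31.50/h.
Pay = (2640 × £21.00 + 346 × £31.50) ÷ 60 = £1105.65.

£1105.65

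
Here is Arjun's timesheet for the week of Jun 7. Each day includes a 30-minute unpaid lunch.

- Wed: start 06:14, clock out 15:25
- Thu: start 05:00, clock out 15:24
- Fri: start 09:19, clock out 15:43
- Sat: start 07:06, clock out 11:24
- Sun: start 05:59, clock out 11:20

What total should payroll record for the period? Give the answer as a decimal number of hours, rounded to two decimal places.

33.13 hours

Wed: 06:14–15:25 = 9 h 11 min; less 30 min break → 8 h 41 min
Thu: 05:00–15:24 = 10 h 24 min; less 30 min break → 9 h 54 min
Fri: 09:19–15:43 = 6 h 24 min; less 30 min break → 5 h 54 min
Sat: 07:06–11:24 = 4 h 18 min; less 30 min break → 3 h 48 min
Sun: 05:59–11:20 = 5 h 21 min; less 30 min break → 4 h 51 min
Total: 8 h 41 min + 9 h 54 min + 5 h 54 min + 3 h 48 min + 4 h 51 min = 33 h 8 min.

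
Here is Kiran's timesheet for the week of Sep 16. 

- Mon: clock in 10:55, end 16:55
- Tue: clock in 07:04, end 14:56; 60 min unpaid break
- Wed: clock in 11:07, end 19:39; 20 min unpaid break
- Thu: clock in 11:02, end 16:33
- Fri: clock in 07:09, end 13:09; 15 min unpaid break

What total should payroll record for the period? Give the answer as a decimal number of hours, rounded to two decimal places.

32.33 hours

Mon: 10:55–16:55 = 6 h 0 min
Tue: 07:04–14:56 = 7 h 52 min; less 60 min break → 6 h 52 min
Wed: 11:07–19:39 = 8 h 32 min; less 20 min break → 8 h 12 min
Thu: 11:02–16:33 = 5 h 31 min
Fri: 07:09–13:09 = 6 h 0 min; less 15 min break → 5 h 45 min
Total: 6 h 0 min + 6 h 52 min + 8 h 12 min + 5 h 31 min + 5 h 45 min = 32 h 20 min.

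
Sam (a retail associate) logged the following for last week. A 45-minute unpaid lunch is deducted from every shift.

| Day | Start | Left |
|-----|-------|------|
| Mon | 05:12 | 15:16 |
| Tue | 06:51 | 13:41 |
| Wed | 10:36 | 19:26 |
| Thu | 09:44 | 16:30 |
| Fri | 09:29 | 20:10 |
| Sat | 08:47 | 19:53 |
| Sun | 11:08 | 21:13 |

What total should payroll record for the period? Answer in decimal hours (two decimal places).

59.12 hours

Mon: 05:12–15:16 = 10 h 4 min; less 45 min break → 9 h 19 min
Tue: 06:51–13:41 = 6 h 50 min; less 45 min break → 6 h 5 min
Wed: 10:36–19:26 = 8 h 50 min; less 45 min break → 8 h 5 min
Thu: 09:44–16:30 = 6 h 46 min; less 45 min break → 6 h 1 min
Fri: 09:29–20:10 = 10 h 41 min; less 45 min break → 9 h 56 min
Sat: 08:47–19:53 = 11 h 6 min; less 45 min break → 10 h 21 min
Sun: 11:08–21:13 = 10 h 5 min; less 45 min break → 9 h 20 min
Total: 9 h 19 min + 6 h 5 min + 8 h 5 min + 6 h 1 min + 9 h 56 min + 10 h 21 min + 9 h 20 min = 59 h 7 min.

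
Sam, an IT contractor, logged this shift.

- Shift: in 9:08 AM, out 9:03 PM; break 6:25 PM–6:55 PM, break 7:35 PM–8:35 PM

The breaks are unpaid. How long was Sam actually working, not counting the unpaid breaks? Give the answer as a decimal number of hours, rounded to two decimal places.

10.42 hours

Shift: 9:08 AM–9:03 PM = 11 h 55 min; less 90 min break → 10 h 25 min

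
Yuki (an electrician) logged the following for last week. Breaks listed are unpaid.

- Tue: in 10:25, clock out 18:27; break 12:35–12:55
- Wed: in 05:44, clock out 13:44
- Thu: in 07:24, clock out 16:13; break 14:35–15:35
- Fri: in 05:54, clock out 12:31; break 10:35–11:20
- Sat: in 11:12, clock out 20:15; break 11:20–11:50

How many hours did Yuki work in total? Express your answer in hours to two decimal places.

37.93 hours

Tue: 10:25–18:27 = 8 h 2 min; less 20 min break → 7 h 42 min
Wed: 05:44–13:44 = 8 h 0 min
Thu: 07:24–16:13 = 8 h 49 min; less 60 min break → 7 h 49 min
Fri: 05:54–12:31 = 6 h 37 min; less 45 min break → 5 h 52 min
Sat: 11:12–20:15 = 9 h 3 min; less 30 min break → 8 h 33 min
Total: 7 h 42 min + 8 h 0 min + 7 h 49 min + 5 h 52 min + 8 h 33 min = 37 h 56 min.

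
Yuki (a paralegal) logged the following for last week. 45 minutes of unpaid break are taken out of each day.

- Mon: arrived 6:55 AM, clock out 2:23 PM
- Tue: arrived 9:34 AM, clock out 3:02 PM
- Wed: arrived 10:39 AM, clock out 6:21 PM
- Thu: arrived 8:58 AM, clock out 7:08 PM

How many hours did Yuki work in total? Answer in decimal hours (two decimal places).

27.80 hours

Mon: 6:55 AM–2:23 PM = 7 h 28 min; less 45 min break → 6 h 43 min
Tue: 9:34 AM–3:02 PM = 5 h 28 min; less 45 min break → 4 h 43 min
Wed: 10:39 AM–6:21 PM = 7 h 42 min; less 45 min break → 6 h 57 min
Thu: 8:58 AM–7:08 PM = 10 h 10 min; less 45 min break → 9 h 25 min
Total: 6 h 43 min + 4 h 43 min + 6 h 57 min + 9 h 25 min = 27 h 48 min.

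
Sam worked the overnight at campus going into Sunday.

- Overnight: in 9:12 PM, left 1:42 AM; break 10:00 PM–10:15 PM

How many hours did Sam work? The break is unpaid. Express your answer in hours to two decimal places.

Overnight: 9:12 PM → midnight = 2 h 48 min; midnight → 1:42 AM = 1 h 42 min; span 4 h 30 min; less 15 min break → 4 h 15 min

4.25 hours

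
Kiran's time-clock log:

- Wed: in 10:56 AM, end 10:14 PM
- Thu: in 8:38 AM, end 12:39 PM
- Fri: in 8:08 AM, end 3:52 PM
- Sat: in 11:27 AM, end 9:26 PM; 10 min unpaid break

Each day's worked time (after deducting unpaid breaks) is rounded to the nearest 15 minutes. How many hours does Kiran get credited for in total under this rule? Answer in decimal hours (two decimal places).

Wed: 10:56 AM–10:14 PM = 11 h 18 min → rounds to 11 h 15 min
Thu: 8:38 AM–12:39 PM = 4 h 1 min → rounds to 4 h 0 min
Fri: 8:08 AM–3:52 PM = 7 h 44 min → rounds to 7 h 45 min
Sat: 11:27 AM–9:26 PM = 9 h 59 min − 10 min = 9 h 49 min → rounds to 9 h 45 min
Total credited: 32 h 45 min.

32.75 hours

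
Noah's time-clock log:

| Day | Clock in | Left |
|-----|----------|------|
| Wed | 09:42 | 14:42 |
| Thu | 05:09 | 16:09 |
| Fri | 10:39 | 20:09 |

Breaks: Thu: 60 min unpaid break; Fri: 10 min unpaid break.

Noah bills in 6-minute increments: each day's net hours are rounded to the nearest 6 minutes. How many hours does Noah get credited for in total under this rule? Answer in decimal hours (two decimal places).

Wed: 09:42–14:42 = 5 h 0 min → rounds to 5 h 0 min
Thu: 05:09–16:09 = 11 h 0 min − 60 min = 10 h 0 min → rounds to 10 h 0 min
Fri: 10:39–20:09 = 9 h 30 min − 10 min = 9 h 20 min → rounds to 9 h 18 min
Total credited: 24 h 18 min.

24.30 hours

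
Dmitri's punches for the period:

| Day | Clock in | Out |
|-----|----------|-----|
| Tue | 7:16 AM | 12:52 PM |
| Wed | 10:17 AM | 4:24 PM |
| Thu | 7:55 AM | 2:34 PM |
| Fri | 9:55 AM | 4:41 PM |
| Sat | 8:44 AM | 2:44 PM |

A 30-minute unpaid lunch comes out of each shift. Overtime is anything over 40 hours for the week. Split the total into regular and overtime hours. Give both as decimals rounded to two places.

Regular 28.63 hours, overtime 0.00 hours

Tue: 7:16 AM–12:52 PM = 5 h 36 min; less 30 min break → 5 h 6 min
Wed: 10:17 AM–4:24 PM = 6 h 7 min; less 30 min break → 5 h 37 min
Thu: 7:55 AM–2:34 PM = 6 h 39 min; less 30 min break → 6 h 9 min
Fri: 9:55 AM–4:41 PM = 6 h 46 min; less 30 min break → 6 h 16 min
Sat: 8:44 AM–2:44 PM = 6 h 0 min; less 30 min break → 5 h 30 min
Total worked: 28 h 38 min = 28.63 h.
Threshold 40 h → overtime 0 h 0 min, regular 28 h 38 min.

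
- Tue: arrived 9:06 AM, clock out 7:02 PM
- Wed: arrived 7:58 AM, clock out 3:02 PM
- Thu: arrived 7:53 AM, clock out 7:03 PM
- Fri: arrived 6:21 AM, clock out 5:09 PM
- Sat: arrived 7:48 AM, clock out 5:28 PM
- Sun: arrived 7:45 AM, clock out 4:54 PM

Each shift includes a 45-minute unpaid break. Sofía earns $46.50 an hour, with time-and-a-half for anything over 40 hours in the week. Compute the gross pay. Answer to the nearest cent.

Tue: 9:06 AM–7:02 PM = 9 h 56 min; less 45 min break → 9 h 11 min
Wed: 7:58 AM–3:02 PM = 7 h 4 min; less 45 min break → 6 h 19 min
Thu: 7:53 AM–7:03 PM = 11 h 10 min; less 45 min break → 10 h 25 min
Fri: 6:21 AM–5:09 PM = 10 h 48 min; less 45 min break → 10 h 3 min
Sat: 7:48 AM–5:28 PM = 9 h 40 min; less 45 min break → 8 h 55 min
Sun: 7:45 AM–4:54 PM = 9 h 9 min; less 45 min break → 8 h 24 min
Total worked: 53 h 17 min = 3197 min.
Regular 40 h 0 min = 2400 min at $46.50/h; overtime 13 h 17 min = 797 min at $69.75/h.
Pay = (2400 × $46.50 + 797 × $69.75) ÷ 60 = $2786.51.

$2786.51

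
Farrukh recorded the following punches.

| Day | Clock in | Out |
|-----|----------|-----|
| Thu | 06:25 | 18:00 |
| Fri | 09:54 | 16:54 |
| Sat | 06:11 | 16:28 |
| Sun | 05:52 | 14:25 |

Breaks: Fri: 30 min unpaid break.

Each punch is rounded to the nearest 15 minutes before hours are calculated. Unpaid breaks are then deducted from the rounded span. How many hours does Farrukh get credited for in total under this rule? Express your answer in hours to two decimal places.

Thu: in 06:25→06:30, out 18:00→18:00; 11 h 30 min
Fri: in 09:54→10:00, out 16:54→17:00; 7 h 0 min − 30 min = 6 h 30 min
Sat: in 06:11→06:15, out 16:28→16:30; 10 h 15 min
Sun: in 05:52→05:45, out 14:25→14:30; 8 h 45 min
Total credited: 37 h 0 min.

37.00 hours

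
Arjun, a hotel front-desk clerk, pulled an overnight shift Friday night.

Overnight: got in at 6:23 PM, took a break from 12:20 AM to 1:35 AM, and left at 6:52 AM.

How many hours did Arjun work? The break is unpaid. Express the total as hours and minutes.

11 h 14 min

Overnight: 6:23 PM → midnight = 5 h 37 min; midnight → 6:52 AM = 6 h 52 min; span 12 h 29 min; less 75 min break → 11 h 14 min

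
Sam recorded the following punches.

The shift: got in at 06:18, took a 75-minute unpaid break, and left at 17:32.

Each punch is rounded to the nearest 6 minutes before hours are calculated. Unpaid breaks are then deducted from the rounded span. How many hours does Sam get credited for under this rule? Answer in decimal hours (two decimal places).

9.95 hours

The shift: in 06:18→06:18, out 17:32→17:30; 11 h 12 min − 75 min = 9 h 57 min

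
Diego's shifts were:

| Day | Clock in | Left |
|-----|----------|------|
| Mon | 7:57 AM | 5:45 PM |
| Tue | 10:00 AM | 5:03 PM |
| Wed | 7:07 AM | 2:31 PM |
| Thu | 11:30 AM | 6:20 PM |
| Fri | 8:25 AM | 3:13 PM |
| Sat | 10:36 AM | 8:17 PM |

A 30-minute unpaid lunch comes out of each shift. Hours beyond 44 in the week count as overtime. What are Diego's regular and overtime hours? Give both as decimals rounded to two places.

Mon: 7:57 AM–5:45 PM = 9 h 48 min; less 30 min break → 9 h 18 min
Tue: 10:00 AM–5:03 PM = 7 h 3 min; less 30 min break → 6 h 33 min
Wed: 7:07 AM–2:31 PM = 7 h 24 min; less 30 min break → 6 h 54 min
Thu: 11:30 AM–6:20 PM = 6 h 50 min; less 30 min break → 6 h 20 min
Fri: 8:25 AM–3:13 PM = 6 h 48 min; less 30 min break → 6 h 18 min
Sat: 10:36 AM–8:17 PM = 9 h 41 min; less 30 min break → 9 h 11 min
Total worked: 44 h 34 min = 44.57 h.
Threshold 44 h → overtime 0 h 34 min, regular 44 h 0 min.

Regular 44.00 hours, overtime 0.57 hours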